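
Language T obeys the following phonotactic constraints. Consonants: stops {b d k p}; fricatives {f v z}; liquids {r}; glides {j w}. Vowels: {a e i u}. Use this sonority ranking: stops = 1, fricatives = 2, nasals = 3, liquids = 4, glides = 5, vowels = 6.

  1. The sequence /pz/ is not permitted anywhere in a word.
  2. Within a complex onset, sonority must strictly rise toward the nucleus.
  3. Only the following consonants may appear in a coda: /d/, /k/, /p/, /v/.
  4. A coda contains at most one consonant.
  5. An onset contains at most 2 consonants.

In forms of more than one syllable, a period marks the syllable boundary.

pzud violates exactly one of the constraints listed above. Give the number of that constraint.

pzud: contains banned sequence /pz/.
This is a violation of constraint 1: "The sequence /pz/ is not permitted anywhere in a word."
The remaining constraints (2, 3, 4, 5) are satisfied.

1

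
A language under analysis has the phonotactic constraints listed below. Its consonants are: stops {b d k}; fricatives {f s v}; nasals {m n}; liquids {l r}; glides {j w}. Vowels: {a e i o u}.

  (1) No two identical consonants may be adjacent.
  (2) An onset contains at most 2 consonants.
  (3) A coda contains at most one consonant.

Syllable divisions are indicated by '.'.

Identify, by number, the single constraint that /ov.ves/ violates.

/ov.ves/: adjacent identical consonants /vv/.
This is a violation of constraint 1: "No two identical consonants may be adjacent."
The remaining constraints (2, 3) are satisfied.

1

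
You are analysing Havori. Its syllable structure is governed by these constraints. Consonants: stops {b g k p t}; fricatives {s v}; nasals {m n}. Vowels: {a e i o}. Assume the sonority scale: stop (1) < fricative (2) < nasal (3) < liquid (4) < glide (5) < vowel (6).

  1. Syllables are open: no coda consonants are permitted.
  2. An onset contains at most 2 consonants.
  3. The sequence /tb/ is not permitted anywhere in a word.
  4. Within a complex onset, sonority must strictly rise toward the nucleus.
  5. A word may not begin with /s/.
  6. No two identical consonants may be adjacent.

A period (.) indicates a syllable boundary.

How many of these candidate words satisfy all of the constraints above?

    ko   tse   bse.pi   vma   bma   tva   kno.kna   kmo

ko — σ1 onset /k/, coda /∅/ ok → phonotactically legal
tse — σ1 onset /ts/ (1→2 rises), coda /∅/ ok → phonotactically legal
bse.pi — σ1 onset /bs/ (1→2 rises), coda /∅/ ok; σ2 onset /p/, coda /∅/ ok → phonotactically legal
vma — σ1 onset /vm/ (2→3 rises), coda /∅/ ok → phonotactically legal
bma — σ1 onset /bm/ (1→3 rises), coda /∅/ ok → phonotactically legal
tva — σ1 onset /tv/ (1→2 rises), coda /∅/ ok → phonotactically legal
kno.kna — σ1 onset /kn/ (1→3 rises), coda /∅/ ok; σ2 onset /kn/ (1→3 rises), coda /∅/ ok → phonotactically legal
kmo — σ1 onset /km/ (1→3 rises), coda /∅/ ok → phonotactically legal
Phonotactically legal: ko, tse, bse.pi, vma, bma, tva, kno.kna, kmo → 8.

8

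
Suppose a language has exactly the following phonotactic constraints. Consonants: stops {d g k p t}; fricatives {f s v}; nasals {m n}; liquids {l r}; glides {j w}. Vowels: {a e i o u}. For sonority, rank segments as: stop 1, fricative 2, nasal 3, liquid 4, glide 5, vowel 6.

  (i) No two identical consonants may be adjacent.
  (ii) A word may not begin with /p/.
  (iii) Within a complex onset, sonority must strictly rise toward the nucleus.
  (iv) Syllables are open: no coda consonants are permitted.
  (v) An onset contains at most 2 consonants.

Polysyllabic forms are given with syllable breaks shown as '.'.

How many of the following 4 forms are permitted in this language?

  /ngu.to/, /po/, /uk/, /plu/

0

/ngu.to/ — violates constraint (iii): syllable 1 onset /ng/: /n/ (nasal, 3) → /g/ (stop, 1) does not rise → not permitted
/po/ — violates constraint (ii): word begins with /p/ → not permitted
/uk/ — violates constraint (iv): syllable 1 coda /k/ has 1 consonant (> 0) → not permitted
/plu/ — violates constraint (ii): word begins with /p/ → not permitted
No form is permitted → 0.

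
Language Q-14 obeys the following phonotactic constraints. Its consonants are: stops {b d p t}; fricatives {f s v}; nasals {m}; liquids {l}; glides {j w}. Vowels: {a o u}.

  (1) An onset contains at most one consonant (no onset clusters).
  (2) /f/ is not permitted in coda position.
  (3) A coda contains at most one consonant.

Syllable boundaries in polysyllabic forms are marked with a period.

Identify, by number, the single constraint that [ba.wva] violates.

1

[ba.wva]: syllable 2 onset /wv/ has 2 consonants (> 1).
This is a violation of constraint 1: "An onset contains at most one consonant (no onset clusters)."
The remaining constraints (2, 3) are satisfied.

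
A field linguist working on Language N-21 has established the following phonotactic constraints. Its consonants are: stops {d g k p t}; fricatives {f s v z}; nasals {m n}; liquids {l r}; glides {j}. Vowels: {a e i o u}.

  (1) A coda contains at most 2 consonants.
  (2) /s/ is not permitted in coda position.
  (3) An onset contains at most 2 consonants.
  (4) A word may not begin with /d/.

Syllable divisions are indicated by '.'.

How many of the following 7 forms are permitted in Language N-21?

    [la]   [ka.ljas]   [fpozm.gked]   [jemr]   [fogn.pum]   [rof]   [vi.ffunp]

[la] — σ1 onset /l/, coda /∅/ ok → permitted
[ka.ljas] — violates constraint 2: syllable 2 coda contains /s/ → not permitted
[fpozm.gked] — σ1 onset /fp/ (2C), coda /zm/ (2C) ok; σ2 onset /gk/ (2C), coda /d/ ok → permitted
[jemr] — σ1 onset /j/, coda /mr/ (2C) ok → permitted
[fogn.pum] — σ1 onset /f/, coda /gn/ (2C) ok; σ2 onset /p/, coda /m/ ok → permitted
[rof] — σ1 onset /r/, coda /f/ ok → permitted
[vi.ffunp] — σ1 onset /v/, coda /∅/ ok; σ2 onset /ff/ (2C), coda /np/ (2C) ok → permitted
Permitted: [la], [fpozm.gked], [jemr], [fogn.pum], [rof], [vi.ffunp] → 6.

6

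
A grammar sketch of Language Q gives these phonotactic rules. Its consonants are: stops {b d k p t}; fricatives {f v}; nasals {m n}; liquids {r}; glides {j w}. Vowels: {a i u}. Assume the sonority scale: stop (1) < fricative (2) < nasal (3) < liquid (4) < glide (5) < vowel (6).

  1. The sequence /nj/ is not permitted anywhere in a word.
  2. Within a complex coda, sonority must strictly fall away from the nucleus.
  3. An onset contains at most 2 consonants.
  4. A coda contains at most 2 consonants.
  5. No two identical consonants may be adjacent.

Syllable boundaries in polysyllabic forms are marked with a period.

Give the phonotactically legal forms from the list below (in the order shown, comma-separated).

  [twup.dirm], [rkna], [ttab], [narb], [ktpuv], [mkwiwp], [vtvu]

[twup.dirm] — σ1 onset /tw/ (2C), coda /p/ ok; σ2 onset /d/, coda /rm/ (4→3 falls) ok → phonotactically legal
[rkna] — violates constraint 3: syllable 1 onset /rkn/ has 3 consonants (> 2) → phonotactically illegal
[ttab] — violates constraint 5: adjacent identical consonants /tt/ → phonotactically illegal
[narb] — σ1 onset /n/, coda /rb/ (4→1 falls) ok → phonotactically legal
[ktpuv] — violates constraint 3: syllable 1 onset /ktp/ has 3 consonants (> 2) → phonotactically illegal
[mkwiwp] — violates constraint 3: syllable 1 onset /mkw/ has 3 consonants (> 2) → phonotactically illegal
[vtvu] — violates constraint 3: syllable 1 onset /vtv/ has 3 consonants (> 2) → phonotactically illegal

[twup.dirm], [narb]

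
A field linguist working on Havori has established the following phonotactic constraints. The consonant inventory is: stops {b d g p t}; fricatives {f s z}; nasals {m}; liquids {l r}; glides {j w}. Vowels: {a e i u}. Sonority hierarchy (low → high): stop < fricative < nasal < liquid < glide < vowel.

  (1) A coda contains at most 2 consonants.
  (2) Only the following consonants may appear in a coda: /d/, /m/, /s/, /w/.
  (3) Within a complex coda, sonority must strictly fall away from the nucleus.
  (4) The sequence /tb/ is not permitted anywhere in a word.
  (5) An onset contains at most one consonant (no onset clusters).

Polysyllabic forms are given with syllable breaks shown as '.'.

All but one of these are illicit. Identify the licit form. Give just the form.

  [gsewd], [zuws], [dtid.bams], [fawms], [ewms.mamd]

[zuws]

[gsewd] — violates constraint 5: syllable 1 onset /gs/ has 2 consonants (> 1) → illicit
[zuws] — σ1 onset /z/, coda /ws/ (5→2 falls) ok → licit
[dtid.bams] — violates constraint 5: syllable 1 onset /dt/ has 2 consonants (> 1) → illicit
[fawms] — violates constraint 1: syllable 1 coda /wms/ has 3 consonants (> 2) → illicit
[ewms.mamd] — violates constraint 1: syllable 1 coda /wms/ has 3 consonants (> 2) → illicit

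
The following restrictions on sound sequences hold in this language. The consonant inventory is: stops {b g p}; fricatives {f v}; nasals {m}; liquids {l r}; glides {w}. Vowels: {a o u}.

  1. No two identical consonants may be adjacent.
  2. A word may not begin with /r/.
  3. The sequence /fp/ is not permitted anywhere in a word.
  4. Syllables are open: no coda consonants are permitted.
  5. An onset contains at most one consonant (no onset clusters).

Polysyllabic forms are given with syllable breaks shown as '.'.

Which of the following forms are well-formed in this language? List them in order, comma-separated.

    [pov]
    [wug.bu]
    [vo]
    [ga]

[pov] — violates constraint 4: syllable 1 coda /v/ has 1 consonant (> 0) → ill-formed
[wug.bu] — violates constraint 4: syllable 1 coda /g/ has 1 consonant (> 0) → ill-formed
[vo] — σ1 onset /v/, coda /∅/ ok → well-formed
[ga] — σ1 onset /g/, coda /∅/ ok → well-formed

[vo], [ga]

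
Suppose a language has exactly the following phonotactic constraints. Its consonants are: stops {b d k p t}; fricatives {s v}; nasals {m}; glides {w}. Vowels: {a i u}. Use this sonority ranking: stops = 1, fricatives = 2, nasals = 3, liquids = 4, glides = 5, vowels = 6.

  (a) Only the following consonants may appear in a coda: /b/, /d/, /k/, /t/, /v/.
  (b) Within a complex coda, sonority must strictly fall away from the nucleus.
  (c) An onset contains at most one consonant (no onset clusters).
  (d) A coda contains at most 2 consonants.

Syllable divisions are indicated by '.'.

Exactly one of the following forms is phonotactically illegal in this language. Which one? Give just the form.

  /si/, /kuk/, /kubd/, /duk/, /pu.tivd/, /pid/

/kubd/

/si/ — σ1 onset /s/, coda /∅/ ok → phonotactically legal
/kuk/ — σ1 onset /k/, coda /k/ ok → phonotactically legal
/kubd/ — violates constraint (b): syllable 1 coda /bd/: /b/ (stop, 1) → /d/ (stop, 1) does not fall → phonotactically illegal
/duk/ — σ1 onset /d/, coda /k/ ok → phonotactically legal
/pu.tivd/ — σ1 onset /p/, coda /∅/ ok; σ2 onset /t/, coda /vd/ (2→1 falls) ok → phonotactically legal
/pid/ — σ1 onset /p/, coda /d/ ok → phonotactically legal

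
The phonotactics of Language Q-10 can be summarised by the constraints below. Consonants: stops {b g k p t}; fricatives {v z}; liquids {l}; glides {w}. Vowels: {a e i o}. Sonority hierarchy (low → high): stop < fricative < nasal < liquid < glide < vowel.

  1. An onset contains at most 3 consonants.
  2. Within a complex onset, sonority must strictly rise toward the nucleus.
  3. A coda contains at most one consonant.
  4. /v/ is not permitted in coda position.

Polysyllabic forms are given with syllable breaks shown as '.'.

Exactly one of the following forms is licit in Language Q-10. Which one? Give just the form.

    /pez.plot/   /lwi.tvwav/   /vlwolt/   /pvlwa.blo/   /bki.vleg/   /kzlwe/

/pez.plot/

/pez.plot/ — σ1 onset /p/, coda /z/ ok; σ2 onset /pl/ (1→4 rises), coda /t/ ok → licit
/lwi.tvwav/ — violates constraint 4: syllable 2 coda contains /v/ → illicit
/vlwolt/ — violates constraint 3: syllable 1 coda /lt/ has 2 consonants (> 1) → illicit
/pvlwa.blo/ — violates constraint 1: syllable 1 onset /pvlw/ has 4 consonants (> 3) → illicit
/bki.vleg/ — violates constraint 2: syllable 1 onset /bk/: /b/ (stop, 1) → /k/ (stop, 1) does not rise → illicit
/kzlwe/ — violates constraint 1: syllable 1 onset /kzlw/ has 4 consonants (> 3) → illicit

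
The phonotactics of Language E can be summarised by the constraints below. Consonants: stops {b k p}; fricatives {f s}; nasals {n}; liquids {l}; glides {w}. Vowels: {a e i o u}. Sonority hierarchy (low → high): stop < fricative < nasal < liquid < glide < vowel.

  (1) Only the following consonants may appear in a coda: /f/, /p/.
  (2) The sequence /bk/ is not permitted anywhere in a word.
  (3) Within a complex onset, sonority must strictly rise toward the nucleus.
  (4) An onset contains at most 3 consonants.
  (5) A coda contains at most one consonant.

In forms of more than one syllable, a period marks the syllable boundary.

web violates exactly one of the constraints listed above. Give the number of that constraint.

1

web: syllable 1 coda contains /b/, which is not a licensed coda consonant.
This is a violation of constraint 1: "Only the following consonants may appear in a coda: /f/, /p/."
The remaining constraints (2, 3, 4, 5) are satisfied.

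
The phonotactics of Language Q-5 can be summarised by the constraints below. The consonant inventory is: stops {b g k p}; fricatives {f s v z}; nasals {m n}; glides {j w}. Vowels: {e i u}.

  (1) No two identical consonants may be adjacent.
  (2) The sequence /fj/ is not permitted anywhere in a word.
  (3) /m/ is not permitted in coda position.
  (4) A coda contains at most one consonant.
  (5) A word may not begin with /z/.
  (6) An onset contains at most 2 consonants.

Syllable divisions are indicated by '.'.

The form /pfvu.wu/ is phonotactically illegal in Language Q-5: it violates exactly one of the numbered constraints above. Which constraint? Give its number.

6

/pfvu.wu/: syllable 1 onset /pfv/ has 3 consonants (> 2).
This is a violation of constraint 6: "An onset contains at most 2 consonants."
The remaining constraints (1, 2, 3, 4, 5) are satisfied.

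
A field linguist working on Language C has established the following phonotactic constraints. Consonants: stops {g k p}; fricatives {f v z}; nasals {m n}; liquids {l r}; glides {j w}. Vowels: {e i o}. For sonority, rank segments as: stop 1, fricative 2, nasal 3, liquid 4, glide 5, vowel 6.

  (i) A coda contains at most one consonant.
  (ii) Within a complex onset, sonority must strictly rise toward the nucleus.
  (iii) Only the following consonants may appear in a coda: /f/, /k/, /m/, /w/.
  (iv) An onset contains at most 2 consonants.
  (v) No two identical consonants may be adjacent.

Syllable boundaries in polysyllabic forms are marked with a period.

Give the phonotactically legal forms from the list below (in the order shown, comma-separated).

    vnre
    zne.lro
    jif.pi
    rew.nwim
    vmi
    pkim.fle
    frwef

jif.pi, rew.nwim, vmi

vnre — violates constraint (iv): syllable 1 onset /vnr/ has 3 consonants (> 2) → phonotactically illegal
zne.lro — violates constraint (ii): syllable 2 onset /lr/: /l/ (liquid, 4) → /r/ (liquid, 4) does not rise → phonotactically illegal
jif.pi — σ1 onset /j/, coda /f/ ok; σ2 onset /p/, coda /∅/ ok → phonotactically legal
rew.nwim — σ1 onset /r/, coda /w/ ok; σ2 onset /nw/ (3→5 rises), coda /m/ ok → phonotactically legal
vmi — σ1 onset /vm/ (2→3 rises), coda /∅/ ok → phonotactically legal
pkim.fle — violates constraint (ii): syllable 1 onset /pk/: /p/ (stop, 1) → /k/ (stop, 1) does not rise → phonotactically illegal
frwef — violates constraint (iv): syllable 1 onset /frw/ has 3 consonants (> 2) → phonotactically illegal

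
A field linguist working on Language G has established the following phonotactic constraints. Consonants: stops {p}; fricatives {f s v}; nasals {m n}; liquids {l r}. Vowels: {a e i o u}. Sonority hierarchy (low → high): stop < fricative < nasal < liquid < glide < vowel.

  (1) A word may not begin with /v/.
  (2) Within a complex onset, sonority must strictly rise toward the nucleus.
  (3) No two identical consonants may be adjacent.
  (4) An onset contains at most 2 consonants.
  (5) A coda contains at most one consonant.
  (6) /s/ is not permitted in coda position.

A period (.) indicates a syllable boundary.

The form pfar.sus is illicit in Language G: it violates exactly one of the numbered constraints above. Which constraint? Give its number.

6

pfar.sus: syllable 2 coda contains /s/.
This is a violation of constraint 6: "/s/ is not permitted in coda position."
The remaining constraints (1, 2, 3, 4, 5) are satisfied.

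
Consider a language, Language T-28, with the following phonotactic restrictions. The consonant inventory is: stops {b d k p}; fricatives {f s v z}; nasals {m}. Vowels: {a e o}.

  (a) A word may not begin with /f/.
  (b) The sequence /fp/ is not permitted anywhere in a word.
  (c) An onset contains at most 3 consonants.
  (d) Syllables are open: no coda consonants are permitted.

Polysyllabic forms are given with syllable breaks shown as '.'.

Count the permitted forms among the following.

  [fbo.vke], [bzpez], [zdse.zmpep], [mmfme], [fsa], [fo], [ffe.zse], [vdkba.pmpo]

0

[fbo.vke] — violates constraint (a): word begins with /f/ → not permitted
[bzpez] — violates constraint (d): syllable 1 coda /z/ has 1 consonant (> 0) → not permitted
[zdse.zmpep] — violates constraint (d): syllable 2 coda /p/ has 1 consonant (> 0) → not permitted
[mmfme] — violates constraint (c): syllable 1 onset /mmfm/ has 4 consonants (> 3) → not permitted
[fsa] — violates constraint (a): word begins with /f/ → not permitted
[fo] — violates constraint (a): word begins with /f/ → not permitted
[ffe.zse] — violates constraint (a): word begins with /f/ → not permitted
[vdkba.pmpo] — violates constraint (c): syllable 1 onset /vdkb/ has 4 consonants (> 3) → not permitted
No form is permitted → 0.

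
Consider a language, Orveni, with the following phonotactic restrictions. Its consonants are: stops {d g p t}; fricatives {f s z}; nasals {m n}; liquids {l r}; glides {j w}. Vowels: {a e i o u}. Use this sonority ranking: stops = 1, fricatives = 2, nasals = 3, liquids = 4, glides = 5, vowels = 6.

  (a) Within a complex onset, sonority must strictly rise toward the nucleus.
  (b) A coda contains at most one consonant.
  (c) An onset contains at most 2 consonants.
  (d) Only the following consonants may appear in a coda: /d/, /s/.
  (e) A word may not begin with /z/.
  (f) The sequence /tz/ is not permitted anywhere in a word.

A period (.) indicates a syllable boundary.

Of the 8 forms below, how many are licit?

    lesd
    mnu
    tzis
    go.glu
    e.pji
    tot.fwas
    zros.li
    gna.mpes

2

lesd — violates constraint (b): syllable 1 coda /sd/ has 2 consonants (> 1) → illicit
mnu — violates constraint (a): syllable 1 onset /mn/: /m/ (nasal, 3) → /n/ (nasal, 3) does not rise → illicit
tzis — violates constraint (f): contains banned sequence /tz/ → illicit
go.glu — σ1 onset /g/, coda /∅/ ok; σ2 onset /gl/ (1→4 rises), coda /∅/ ok → licit
e.pji — σ1 onset /∅/, coda /∅/ ok; σ2 onset /pj/ (1→5 rises), coda /∅/ ok → licit
tot.fwas — violates constraint (d): syllable 1 coda contains /t/, which is not a licensed coda consonant → illicit
zros.li — violates constraint (e): word begins with /z/ → illicit
gna.mpes — violates constraint (a): syllable 2 onset /mp/: /m/ (nasal, 3) → /p/ (stop, 1) does not rise → illicit
Licit: go.glu, e.pji → 2.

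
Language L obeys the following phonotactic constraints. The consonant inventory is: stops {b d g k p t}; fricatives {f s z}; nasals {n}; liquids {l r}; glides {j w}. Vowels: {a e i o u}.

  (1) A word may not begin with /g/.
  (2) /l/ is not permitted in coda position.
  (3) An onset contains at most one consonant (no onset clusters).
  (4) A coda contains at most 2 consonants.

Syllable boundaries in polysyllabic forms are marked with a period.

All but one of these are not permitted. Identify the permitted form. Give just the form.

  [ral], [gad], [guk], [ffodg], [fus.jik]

[fus.jik]

[ral] — violates constraint 2: syllable 1 coda contains /l/ → not permitted
[gad] — violates constraint 1: word begins with /g/ → not permitted
[guk] — violates constraint 1: word begins with /g/ → not permitted
[ffodg] — violates constraint 3: syllable 1 onset /ff/ has 2 consonants (> 1) → not permitted
[fus.jik] — σ1 onset /f/, coda /s/ ok; σ2 onset /j/, coda /k/ ok → permitted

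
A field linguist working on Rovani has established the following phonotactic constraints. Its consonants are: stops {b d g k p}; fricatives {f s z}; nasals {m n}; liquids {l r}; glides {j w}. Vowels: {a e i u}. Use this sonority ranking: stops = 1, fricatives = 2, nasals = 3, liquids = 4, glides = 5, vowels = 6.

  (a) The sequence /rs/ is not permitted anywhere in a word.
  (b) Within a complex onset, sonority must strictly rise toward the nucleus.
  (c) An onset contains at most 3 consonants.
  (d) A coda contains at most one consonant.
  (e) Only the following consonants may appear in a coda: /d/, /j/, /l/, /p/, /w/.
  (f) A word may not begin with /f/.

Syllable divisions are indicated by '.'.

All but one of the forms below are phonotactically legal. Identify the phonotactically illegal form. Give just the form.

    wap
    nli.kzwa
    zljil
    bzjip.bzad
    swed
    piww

piww

wap — σ1 onset /w/, coda /p/ ok → phonotactically legal
nli.kzwa — σ1 onset /nl/ (3→4 rises), coda /∅/ ok; σ2 onset /kzw/ (1→2→5 rises), coda /∅/ ok → phonotactically legal
zljil — σ1 onset /zlj/ (2→4→5 rises), coda /l/ ok → phonotactically legal
bzjip.bzad — σ1 onset /bzj/ (1→2→5 rises), coda /p/ ok; σ2 onset /bz/ (1→2 rises), coda /d/ ok → phonotactically legal
swed — σ1 onset /sw/ (2→5 rises), coda /d/ ok → phonotactically legal
piww — violates constraint (d): syllable 1 coda /ww/ has 2 consonants (> 1) → phonotactically illegal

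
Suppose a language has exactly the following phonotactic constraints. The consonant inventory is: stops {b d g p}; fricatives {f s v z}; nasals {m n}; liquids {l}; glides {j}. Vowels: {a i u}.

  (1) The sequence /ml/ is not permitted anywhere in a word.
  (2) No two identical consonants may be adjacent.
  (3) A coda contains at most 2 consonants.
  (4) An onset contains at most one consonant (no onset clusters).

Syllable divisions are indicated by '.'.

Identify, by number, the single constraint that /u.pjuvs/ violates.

/u.pjuvs/: syllable 2 onset /pj/ has 2 consonants (> 1).
This is a violation of constraint 4: "An onset contains at most one consonant (no onset clusters)."
The remaining constraints (1, 2, 3) are satisfied.

4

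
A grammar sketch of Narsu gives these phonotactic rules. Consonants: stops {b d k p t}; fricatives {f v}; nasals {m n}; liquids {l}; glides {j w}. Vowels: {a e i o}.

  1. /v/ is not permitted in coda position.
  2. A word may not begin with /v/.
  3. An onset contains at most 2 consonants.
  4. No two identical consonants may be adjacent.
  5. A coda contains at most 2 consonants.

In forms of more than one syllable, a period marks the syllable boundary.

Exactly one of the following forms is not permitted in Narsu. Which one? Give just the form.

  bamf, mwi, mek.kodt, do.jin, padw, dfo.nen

mek.kodt

bamf — σ1 onset /b/, coda /mf/ (2C) ok → permitted
mwi — σ1 onset /mw/ (2C), coda /∅/ ok → permitted
mek.kodt — violates constraint 4: adjacent identical consonants /kk/ → not permitted
do.jin — σ1 onset /d/, coda /∅/ ok; σ2 onset /j/, coda /n/ ok → permitted
padw — σ1 onset /p/, coda /dw/ (2C) ok → permitted
dfo.nen — σ1 onset /df/ (2C), coda /∅/ ok; σ2 onset /n/, coda /n/ ok → permitted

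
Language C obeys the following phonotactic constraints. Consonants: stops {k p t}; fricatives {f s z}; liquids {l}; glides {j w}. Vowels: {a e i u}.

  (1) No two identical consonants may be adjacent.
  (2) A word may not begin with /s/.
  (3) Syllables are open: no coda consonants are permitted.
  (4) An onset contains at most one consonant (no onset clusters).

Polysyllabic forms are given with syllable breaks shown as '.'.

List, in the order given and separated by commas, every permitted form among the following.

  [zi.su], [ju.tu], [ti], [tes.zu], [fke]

[zi.su] — σ1 onset /z/, coda /∅/ ok; σ2 onset /s/, coda /∅/ ok → permitted
[ju.tu] — σ1 onset /j/, coda /∅/ ok; σ2 onset /t/, coda /∅/ ok → permitted
[ti] — σ1 onset /t/, coda /∅/ ok → permitted
[tes.zu] — violates constraint 3: syllable 1 coda /s/ has 1 consonant (> 0) → not permitted
[fke] — violates constraint 4: syllable 1 onset /fk/ has 2 consonants (> 1) → not permitted

[zi.su], [ju.tu], [ti]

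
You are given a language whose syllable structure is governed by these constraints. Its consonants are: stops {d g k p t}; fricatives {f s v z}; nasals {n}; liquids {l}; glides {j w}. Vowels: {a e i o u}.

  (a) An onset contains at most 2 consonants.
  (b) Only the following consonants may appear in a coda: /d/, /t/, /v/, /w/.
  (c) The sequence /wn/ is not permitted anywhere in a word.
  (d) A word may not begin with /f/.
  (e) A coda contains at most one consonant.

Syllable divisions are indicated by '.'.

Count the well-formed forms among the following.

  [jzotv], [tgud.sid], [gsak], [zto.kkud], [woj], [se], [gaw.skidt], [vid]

[jzotv] — violates constraint (e): syllable 1 coda /tv/ has 2 consonants (> 1) → ill-formed
[tgud.sid] — σ1 onset /tg/ (2C), coda /d/ ok; σ2 onset /s/, coda /d/ ok → well-formed
[gsak] — violates constraint (b): syllable 1 coda contains /k/, which is not a licensed coda consonant → ill-formed
[zto.kkud] — σ1 onset /zt/ (2C), coda /∅/ ok; σ2 onset /kk/ (2C), coda /d/ ok → well-formed
[woj] — violates constraint (b): syllable 1 coda contains /j/, which is not a licensed coda consonant → ill-formed
[se] — σ1 onset /s/, coda /∅/ ok → well-formed
[gaw.skidt] — violates constraint (e): syllable 2 coda /dt/ has 2 consonants (> 1) → ill-formed
[vid] — σ1 onset /v/, coda /d/ ok → well-formed
Well-formed: [tgud.sid], [zto.kkud], [se], [vid] → 4.

4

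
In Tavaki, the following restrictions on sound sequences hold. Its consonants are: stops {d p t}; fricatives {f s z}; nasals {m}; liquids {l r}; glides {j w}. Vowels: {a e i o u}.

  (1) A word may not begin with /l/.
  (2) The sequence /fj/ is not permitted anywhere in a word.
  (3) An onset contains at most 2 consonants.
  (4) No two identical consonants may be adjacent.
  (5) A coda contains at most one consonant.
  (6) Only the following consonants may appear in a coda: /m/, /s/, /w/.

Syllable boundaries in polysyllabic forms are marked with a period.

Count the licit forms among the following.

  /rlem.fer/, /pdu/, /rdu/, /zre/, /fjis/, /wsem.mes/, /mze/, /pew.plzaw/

/rlem.fer/ — violates constraint 6: syllable 2 coda contains /r/, which is not a licensed coda consonant → illicit
/pdu/ — σ1 onset /pd/ (2C), coda /∅/ ok → licit
/rdu/ — σ1 onset /rd/ (2C), coda /∅/ ok → licit
/zre/ — σ1 onset /zr/ (2C), coda /∅/ ok → licit
/fjis/ — violates constraint 2: contains banned sequence /fj/ → illicit
/wsem.mes/ — violates constraint 4: adjacent identical consonants /mm/ → illicit
/mze/ — σ1 onset /mz/ (2C), coda /∅/ ok → licit
/pew.plzaw/ — violates constraint 3: syllable 2 onset /plz/ has 3 consonants (> 2) → illicit
Licit: /pdu/, /rdu/, /zre/, /mze/ → 4.

4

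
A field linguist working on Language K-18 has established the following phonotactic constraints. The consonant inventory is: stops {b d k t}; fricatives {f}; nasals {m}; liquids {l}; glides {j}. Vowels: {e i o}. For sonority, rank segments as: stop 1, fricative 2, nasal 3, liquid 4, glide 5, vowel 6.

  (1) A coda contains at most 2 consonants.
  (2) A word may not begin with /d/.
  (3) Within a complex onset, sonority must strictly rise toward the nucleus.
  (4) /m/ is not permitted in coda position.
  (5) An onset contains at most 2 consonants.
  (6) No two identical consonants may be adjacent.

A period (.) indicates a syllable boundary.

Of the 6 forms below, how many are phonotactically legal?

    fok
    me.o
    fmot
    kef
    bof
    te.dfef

fok — σ1 onset /f/, coda /k/ ok → phonotactically legal
me.o — σ1 onset /m/, coda /∅/ ok; σ2 onset /∅/, coda /∅/ ok → phonotactically legal
fmot — σ1 onset /fm/ (2→3 rises), coda /t/ ok → phonotactically legal
kef — σ1 onset /k/, coda /f/ ok → phonotactically legal
bof — σ1 onset /b/, coda /f/ ok → phonotactically legal
te.dfef — σ1 onset /t/, coda /∅/ ok; σ2 onset /df/ (1→2 rises), coda /f/ ok → phonotactically legal
Phonotactically legal: fok, me.o, fmot, kef, bof, te.dfef → 6.

6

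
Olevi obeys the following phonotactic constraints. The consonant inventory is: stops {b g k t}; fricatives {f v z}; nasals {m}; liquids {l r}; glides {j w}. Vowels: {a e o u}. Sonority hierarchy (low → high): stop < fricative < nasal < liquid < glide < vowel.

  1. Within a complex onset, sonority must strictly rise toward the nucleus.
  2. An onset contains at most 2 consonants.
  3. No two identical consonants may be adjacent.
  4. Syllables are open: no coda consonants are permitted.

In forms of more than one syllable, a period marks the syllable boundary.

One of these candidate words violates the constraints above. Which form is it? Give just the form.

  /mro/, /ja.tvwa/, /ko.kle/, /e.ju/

/mro/ — σ1 onset /mr/ (3→4 rises), coda /∅/ ok → permitted
/ja.tvwa/ — violates constraint 2: syllable 2 onset /tvw/ has 3 consonants (> 2) → not permitted
/ko.kle/ — σ1 onset /k/, coda /∅/ ok; σ2 onset /kl/ (1→4 rises), coda /∅/ ok → permitted
/e.ju/ — σ1 onset /∅/, coda /∅/ ok; σ2 onset /j/, coda /∅/ ok → permitted

/ja.tvwa/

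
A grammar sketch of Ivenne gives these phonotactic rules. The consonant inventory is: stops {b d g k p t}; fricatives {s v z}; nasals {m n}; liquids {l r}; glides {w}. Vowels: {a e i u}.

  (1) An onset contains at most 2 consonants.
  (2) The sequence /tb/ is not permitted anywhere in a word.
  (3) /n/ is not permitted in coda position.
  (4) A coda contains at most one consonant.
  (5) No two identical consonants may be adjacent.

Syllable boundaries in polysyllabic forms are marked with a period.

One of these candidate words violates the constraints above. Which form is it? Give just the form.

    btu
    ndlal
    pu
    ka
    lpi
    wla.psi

ndlal

btu — σ1 onset /bt/ (2C), coda /∅/ ok → permitted
ndlal — violates constraint 1: syllable 1 onset /ndl/ has 3 consonants (> 2) → not permitted
pu — σ1 onset /p/, coda /∅/ ok → permitted
ka — σ1 onset /k/, coda /∅/ ok → permitted
lpi — σ1 onset /lp/ (2C), coda /∅/ ok → permitted
wla.psi — σ1 onset /wl/ (2C), coda /∅/ ok; σ2 onset /ps/ (2C), coda /∅/ ok → permitted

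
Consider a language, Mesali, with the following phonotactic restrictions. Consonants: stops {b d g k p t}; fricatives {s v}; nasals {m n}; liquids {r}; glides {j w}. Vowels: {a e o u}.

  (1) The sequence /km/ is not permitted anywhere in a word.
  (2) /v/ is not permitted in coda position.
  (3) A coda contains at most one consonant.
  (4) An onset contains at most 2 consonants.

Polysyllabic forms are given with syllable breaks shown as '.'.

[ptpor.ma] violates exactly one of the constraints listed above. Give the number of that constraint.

4

[ptpor.ma]: syllable 1 onset /ptp/ has 3 consonants (> 2).
This is a violation of constraint 4: "An onset contains at most 2 consonants."
The remaining constraints (1, 2, 3) are satisfied.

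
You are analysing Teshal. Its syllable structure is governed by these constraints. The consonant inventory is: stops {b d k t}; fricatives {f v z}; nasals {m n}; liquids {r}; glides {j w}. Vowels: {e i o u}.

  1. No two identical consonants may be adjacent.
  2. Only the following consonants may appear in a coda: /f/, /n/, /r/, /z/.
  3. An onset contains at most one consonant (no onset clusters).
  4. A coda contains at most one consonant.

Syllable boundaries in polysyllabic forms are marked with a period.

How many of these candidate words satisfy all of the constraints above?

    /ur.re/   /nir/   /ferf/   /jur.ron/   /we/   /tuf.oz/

/ur.re/ — violates constraint 1: adjacent identical consonants /rr/ → phonotactically illegal
/nir/ — σ1 onset /n/, coda /r/ ok → phonotactically legal
/ferf/ — violates constraint 4: syllable 1 coda /rf/ has 2 consonants (> 1) → phonotactically illegal
/jur.ron/ — violates constraint 1: adjacent identical consonants /rr/ → phonotactically illegal
/we/ — σ1 onset /w/, coda /∅/ ok → phonotactically legal
/tuf.oz/ — σ1 onset /t/, coda /f/ ok; σ2 onset /∅/, coda /z/ ok → phonotactically legal
Phonotactically legal: /nir/, /we/, /tuf.oz/ → 3.

3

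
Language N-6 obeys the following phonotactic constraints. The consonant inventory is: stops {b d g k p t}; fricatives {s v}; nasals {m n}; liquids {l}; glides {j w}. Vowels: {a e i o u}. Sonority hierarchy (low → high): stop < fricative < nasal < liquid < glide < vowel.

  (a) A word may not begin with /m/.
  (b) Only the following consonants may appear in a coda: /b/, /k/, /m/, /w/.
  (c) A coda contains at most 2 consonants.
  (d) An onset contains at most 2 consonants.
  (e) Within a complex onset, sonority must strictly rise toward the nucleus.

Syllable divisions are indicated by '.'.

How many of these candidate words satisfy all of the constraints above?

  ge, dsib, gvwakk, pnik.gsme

2

ge — σ1 onset /g/, coda /∅/ ok → permitted
dsib — σ1 onset /ds/ (1→2 rises), coda /b/ ok → permitted
gvwakk — violates constraint (d): syllable 1 onset /gvw/ has 3 consonants (> 2) → not permitted
pnik.gsme — violates constraint (d): syllable 2 onset /gsm/ has 3 consonants (> 2) → not permitted
Permitted: ge, dsib → 2.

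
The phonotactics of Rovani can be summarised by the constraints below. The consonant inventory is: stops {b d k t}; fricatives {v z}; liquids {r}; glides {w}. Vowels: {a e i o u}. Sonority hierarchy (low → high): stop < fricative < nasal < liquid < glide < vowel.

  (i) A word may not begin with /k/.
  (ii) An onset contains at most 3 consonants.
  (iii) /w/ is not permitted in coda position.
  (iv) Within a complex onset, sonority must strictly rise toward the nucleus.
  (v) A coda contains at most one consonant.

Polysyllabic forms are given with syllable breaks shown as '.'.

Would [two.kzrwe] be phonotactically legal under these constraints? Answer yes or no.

no

[two.kzrwe] — violates constraint (ii): syllable 2 onset /kzrw/ has 4 consonants (> 3) → phonotactically illegal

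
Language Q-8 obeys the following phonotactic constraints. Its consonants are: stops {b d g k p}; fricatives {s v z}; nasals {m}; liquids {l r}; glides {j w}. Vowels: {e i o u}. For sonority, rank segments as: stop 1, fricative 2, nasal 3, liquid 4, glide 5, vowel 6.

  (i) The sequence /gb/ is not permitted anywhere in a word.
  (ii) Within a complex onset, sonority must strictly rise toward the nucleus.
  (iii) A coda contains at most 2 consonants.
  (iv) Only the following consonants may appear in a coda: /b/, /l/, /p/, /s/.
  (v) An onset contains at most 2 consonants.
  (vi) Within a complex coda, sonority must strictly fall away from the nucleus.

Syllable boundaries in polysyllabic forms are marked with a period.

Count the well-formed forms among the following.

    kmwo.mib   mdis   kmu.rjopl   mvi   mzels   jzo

kmwo.mib — violates constraint (v): syllable 1 onset /kmw/ has 3 consonants (> 2) → ill-formed
mdis — violates constraint (ii): syllable 1 onset /md/: /m/ (nasal, 3) → /d/ (stop, 1) does not rise → ill-formed
kmu.rjopl — violates constraint (vi): syllable 2 coda /pl/: /p/ (stop, 1) → /l/ (liquid, 4) does not fall → ill-formed
mvi — violates constraint (ii): syllable 1 onset /mv/: /m/ (nasal, 3) → /v/ (fricative, 2) does not rise → ill-formed
mzels — violates constraint (ii): syllable 1 onset /mz/: /m/ (nasal, 3) → /z/ (fricative, 2) does not rise → ill-formed
jzo — violates constraint (ii): syllable 1 onset /jz/: /j/ (glide, 5) → /z/ (fricative, 2) does not rise → ill-formed
No form is well-formed → 0.

0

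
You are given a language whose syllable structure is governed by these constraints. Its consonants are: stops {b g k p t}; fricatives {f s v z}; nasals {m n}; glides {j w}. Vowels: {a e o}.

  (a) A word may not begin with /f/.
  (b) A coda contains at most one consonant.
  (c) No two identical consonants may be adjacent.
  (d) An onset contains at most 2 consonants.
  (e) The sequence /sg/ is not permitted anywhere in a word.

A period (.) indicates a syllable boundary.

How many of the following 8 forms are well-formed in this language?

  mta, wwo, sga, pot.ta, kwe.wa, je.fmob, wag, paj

mta — σ1 onset /mt/ (2C), coda /∅/ ok → well-formed
wwo — violates constraint (c): adjacent identical consonants /ww/ → ill-formed
sga — violates constraint (e): contains banned sequence /sg/ → ill-formed
pot.ta — violates constraint (c): adjacent identical consonants /tt/ → ill-formed
kwe.wa — σ1 onset /kw/ (2C), coda /∅/ ok; σ2 onset /w/, coda /∅/ ok → well-formed
je.fmob — σ1 onset /j/, coda /∅/ ok; σ2 onset /fm/ (2C), coda /b/ ok → well-formed
wag — σ1 onset /w/, coda /g/ ok → well-formed
paj — σ1 onset /p/, coda /j/ ok → well-formed
Well-formed: mta, kwe.wa, je.fmob, wag, paj → 5.

5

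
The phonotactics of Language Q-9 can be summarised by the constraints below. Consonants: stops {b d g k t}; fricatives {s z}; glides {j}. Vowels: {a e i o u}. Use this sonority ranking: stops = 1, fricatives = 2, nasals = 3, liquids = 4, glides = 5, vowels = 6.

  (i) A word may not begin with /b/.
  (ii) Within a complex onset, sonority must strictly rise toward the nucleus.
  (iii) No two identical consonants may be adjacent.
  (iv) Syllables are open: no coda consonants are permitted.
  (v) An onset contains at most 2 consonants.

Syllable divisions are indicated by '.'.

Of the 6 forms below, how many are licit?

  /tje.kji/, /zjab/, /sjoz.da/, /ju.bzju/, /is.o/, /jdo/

1

/tje.kji/ — σ1 onset /tj/ (1→5 rises), coda /∅/ ok; σ2 onset /kj/ (1→5 rises), coda /∅/ ok → licit
/zjab/ — violates constraint (iv): syllable 1 coda /b/ has 1 consonant (> 0) → illicit
/sjoz.da/ — violates constraint (iv): syllable 1 coda /z/ has 1 consonant (> 0) → illicit
/ju.bzju/ — violates constraint (v): syllable 2 onset /bzj/ has 3 consonants (> 2) → illicit
/is.o/ — violates constraint (iv): syllable 1 coda /s/ has 1 consonant (> 0) → illicit
/jdo/ — violates constraint (ii): syllable 1 onset /jd/: /j/ (glide, 5) → /d/ (stop, 1) does not rise → illicit
Licit: /tje.kji/ → 1.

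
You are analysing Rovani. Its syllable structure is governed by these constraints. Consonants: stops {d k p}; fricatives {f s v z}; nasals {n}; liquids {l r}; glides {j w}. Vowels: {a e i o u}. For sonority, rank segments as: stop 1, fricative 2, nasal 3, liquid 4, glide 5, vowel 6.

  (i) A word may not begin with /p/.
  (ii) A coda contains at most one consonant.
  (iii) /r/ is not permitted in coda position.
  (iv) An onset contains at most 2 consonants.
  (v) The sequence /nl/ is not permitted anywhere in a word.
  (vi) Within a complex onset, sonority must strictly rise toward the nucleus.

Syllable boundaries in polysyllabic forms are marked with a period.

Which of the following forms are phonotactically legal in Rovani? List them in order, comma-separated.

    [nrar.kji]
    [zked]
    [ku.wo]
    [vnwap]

[ku.wo]

[nrar.kji] — violates constraint (iii): syllable 1 coda contains /r/ → phonotactically illegal
[zked] — violates constraint (vi): syllable 1 onset /zk/: /z/ (fricative, 2) → /k/ (stop, 1) does not rise → phonotactically illegal
[ku.wo] — σ1 onset /k/, coda /∅/ ok; σ2 onset /w/, coda /∅/ ok → phonotactically legal
[vnwap] — violates constraint (iv): syllable 1 onset /vnw/ has 3 consonants (> 2) → phonotactically illegal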